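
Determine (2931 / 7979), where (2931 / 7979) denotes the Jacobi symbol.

Both 2931 ≡ 3 and 7979 ≡ 3 (mod 4), so reciprocity gives (2931 / 7979) = -(7979 / 2931). Reduce: 7979 ≡ 2117 (mod 2931). Now have -(2117 / 2931).
2117 ≡ 1 (mod 4), so quadratic reciprocity gives (2117 / 2931) = (2931 / 2117). Reduce: 2931 ≡ 814 (mod 2117). Now have -(814 / 2117).
Factor out 2: 814 = 2·407. Since 2117 ≡ 5 (mod 8), (2 / 2117) = -1. Now have (407 / 2117).
2117 ≡ 1 (mod 4), so quadratic reciprocity gives (407 / 2117) = (2117 / 407). Reduce: 2117 ≡ 82 (mod 407). Now have (82 / 407).
Factor out 2: 82 = 2·41. Since 407 ≡ 7 (mod 8), (2 / 407) = +1. Now have (41 / 407).
41 ≡ 1 (mod 4), so quadratic reciprocity gives (41 / 407) = (407 / 41). Reduce: 407 ≡ 38 (mod 41). Now have (38 / 41).
Factor out 2: 38 = 2·19. Since 41 ≡ 1 (mod 8), (2 / 41) = +1. Now have (19 / 41).
41 ≡ 1 (mod 4), so quadratic reciprocity gives (19 / 41) = (41 / 19). Reduce: 41 ≡ 3 (mod 19). Now have (3 / 19).
Both 3 ≡ 3 and 19 ≡ 3 (mod 4), so reciprocity gives (3 / 19) = -(19 / 3). Reduce: 19 ≡ 1 (mod 3). Now have -(1 / 3).
(1 / 3) = 1. Collecting the sign factors: -1.

-1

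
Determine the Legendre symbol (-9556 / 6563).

(-9556 / 6563)
  = -(9556 / 6563)    [6563 ≡ 3 mod 4 ⇒ (-1 / 6563) = -1]
  = -(2993 / 6563)    [9556 ≡ 2993 mod 6563]
  = -(6563 / 2993)    [QR: 2993 ≡ 1 mod 4, sign kept]
  = -(577 / 2993)    [6563 ≡ 577 mod 2993]
  = -(2993 / 577)    [QR: 577 ≡ 1 mod 4, sign kept]
  = -(108 / 577)    [2993 ≡ 108 mod 577]
  = -(27 / 577)    [577 ≡ 1 mod 8 ⇒ (2 / 577)^2 = +1]
  = -(577 / 27)    [QR: 577 ≡ 1 mod 4, sign kept]
  = -(10 / 27)    [577 ≡ 10 mod 27]
  = (5 / 27)    [27 ≡ 3 mod 8 ⇒ (2 / 27) = -1]
  = (27 / 5)    [QR: 5 ≡ 1 mod 4, sign kept]
  = (2 / 5)    [27 ≡ 2 mod 5]
  = -(1 / 5)    [5 ≡ 5 mod 8 ⇒ (2 / 5) = -1]
  = -1    [(1 / 5) = 1]

-1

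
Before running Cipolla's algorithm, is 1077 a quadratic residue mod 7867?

yes

1077 ≡ 1 (mod 4), so quadratic reciprocity gives (1077/7867) = (7867/1077). Reduce: 7867 ≡ 328 (mod 1077). Now have (328/1077).
Factor out 2: 328 = 2^3·41. Since 1077 ≡ 5 (mod 8), (2/1077) = -1, and (2/1077)^3 = -1. Now have -(41/1077).
41 ≡ 1 (mod 4), so quadratic reciprocity gives (41/1077) = (1077/41). Reduce: 1077 ≡ 11 (mod 41). Now have -(11/41).
41 ≡ 1 (mod 4), so quadratic reciprocity gives (11/41) = (41/11). Reduce: 41 ≡ 8 (mod 11). Now have -(8/11).
Factor out 2: 8 = 2^3. Since 11 ≡ 3 (mod 8), (2/11) = -1, and (2/11)^3 = -1. Now have (1/11).
(1/11) = 1. Collecting the sign factors: 1.
The Legendre symbol is 1, so x^2 ≡ 1077 (mod 7867) has solution.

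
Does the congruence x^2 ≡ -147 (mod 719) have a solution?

no

(-147/719)
  = (572/719)    [-147 ≡ 572 mod 719]
  = (143/719)    [719 ≡ 7 mod 8 ⇒ (2/719)^2 = +1]
  = -(719/143)    [QR: both ≡ 3 mod 4, sign flips]
  = -(4/143)    [719 ≡ 4 mod 143]
  = -(1/143)    [143 ≡ 7 mod 8 ⇒ (2/143)^2 = +1]
  = -1    [(1/143) = 1]
(-147/719) = -1, and 719 is prime, so -147 is not a quadratic residue mod 719.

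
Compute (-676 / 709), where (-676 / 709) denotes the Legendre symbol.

Pull out -1: (-676 / 709) = (-1 / 709)·(676 / 709). Since 709 ≡ 1 (mod 4), (-1 / 709) = +1. Now have (676 / 709).
Factor out 2: 676 = 2^2·169. Since 709 ≡ 5 (mod 8), (2 / 709) = -1, and (2 / 709)^2 = +1. Now have (169 / 709).
169 ≡ 1 (mod 4), so quadratic reciprocity gives (169 / 709) = (709 / 169). Reduce: 709 ≡ 33 (mod 169). Now have (33 / 169).
33 ≡ 1 (mod 4), so quadratic reciprocity gives (33 / 169) = (169 / 33). Reduce: 169 ≡ 4 (mod 33). Now have (4 / 33).
Factor out 2: 4 = 2^2. Since 33 ≡ 1 (mod 8), (2 / 33) = +1, and (2 / 33)^2 = +1. Now have (1 / 33).
(1 / 33) = 1. Collecting the sign factors: 1.

1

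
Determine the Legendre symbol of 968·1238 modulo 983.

By multiplicativity, (968·1238/983) = (968/983)·(1238/983).
First factor (968/983):
Factor out 2: 968 = 2^3·121. Since 983 ≡ 7 (mod 8), (2/983) = +1, and (2/983)^3 = +1. Now have (121/983).
121 ≡ 1 (mod 4), so quadratic reciprocity gives (121/983) = (983/121). Reduce: 983 ≡ 15 (mod 121). Now have (15/121).
121 ≡ 1 (mod 4), so quadratic reciprocity gives (15/121) = (121/15). Reduce: 121 ≡ 1 (mod 15). Now have (1/15).
(1/15) = 1. Collecting the sign factors: 1.
Second factor (1238/983):
Reduce the numerator: 1238 ≡ 255 (mod 983), so (1238/983) = (255/983).
Both 255 ≡ 3 and 983 ≡ 3 (mod 4), so reciprocity gives (255/983) = -(983/255). Reduce: 983 ≡ 218 (mod 255). Now have -(218/255).
Factor out 2: 218 = 2·109. Since 255 ≡ 7 (mod 8), (2/255) = +1. Now have -(109/255).
109 ≡ 1 (mod 4), so quadratic reciprocity gives (109/255) = (255/109). Reduce: 255 ≡ 37 (mod 109). Now have -(37/109).
37 ≡ 1 (mod 4), so quadratic reciprocity gives (37/109) = (109/37). Reduce: 109 ≡ 35 (mod 37). Now have -(35/37).
37 ≡ 1 (mod 4), so quadratic reciprocity gives (35/37) = (37/35). Reduce: 37 ≡ 2 (mod 35). Now have -(2/35).
Factor out 2: 2 = 2. Since 35 ≡ 3 (mod 8), (2/35) = -1. Now have (1/35).
(1/35) = 1. Collecting the sign factors: 1.
Product: (1)·(1) = 1.

1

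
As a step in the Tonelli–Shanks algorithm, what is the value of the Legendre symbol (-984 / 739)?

Reduce the numerator: -984 ≡ 494 (mod 739), so (-984 / 739) = (494 / 739).
Factor out 2: 494 = 2·247. Since 739 ≡ 3 (mod 8), (2 / 739) = -1. Now have -(247 / 739).
Both 247 ≡ 3 and 739 ≡ 3 (mod 4), so reciprocity gives (247 / 739) = -(739 / 247). Reduce: 739 ≡ 245 (mod 247). Now have (245 / 247).
245 ≡ 1 (mod 4), so quadratic reciprocity gives (245 / 247) = (247 / 245). Reduce: 247 ≡ 2 (mod 245). Now have (2 / 245).
Factor out 2: 2 = 2. Since 245 ≡ 5 (mod 8), (2 / 245) = -1. Now have -(1 / 245).
(1 / 245) = 1. Collecting the sign factors: -1.

-1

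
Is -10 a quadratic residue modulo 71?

(-10/71)
  = (61/71)    [-10 ≡ 61 mod 71]
  = (71/61)    [QR: 61 ≡ 1 mod 4, sign kept]
  = (10/61)    [71 ≡ 10 mod 61]
  = -(5/61)    [61 ≡ 5 mod 8 ⇒ (2/61) = -1]
  = -(61/5)    [QR: 5 ≡ 1 mod 4, sign kept]
  = -(1/5)    [61 ≡ 1 mod 5]
  = -1    [(1/5) = 1]
(-10/71) = -1, and 71 is prime, so -10 is not a quadratic residue mod 71.

no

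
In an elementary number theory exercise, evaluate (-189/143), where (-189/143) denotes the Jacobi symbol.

Reduce the numerator: -189 ≡ 97 (mod 143), so (-189/143) = (97/143).
97 ≡ 1 (mod 4), so quadratic reciprocity gives (97/143) = (143/97). Reduce: 143 ≡ 46 (mod 97). Now have (46/97).
Factor out 2: 46 = 2·23. Since 97 ≡ 1 (mod 8), (2/97) = +1. Now have (23/97).
97 ≡ 1 (mod 4), so quadratic reciprocity gives (23/97) = (97/23). Reduce: 97 ≡ 5 (mod 23). Now have (5/23).
5 ≡ 1 (mod 4), so quadratic reciprocity gives (5/23) = (23/5). Reduce: 23 ≡ 3 (mod 5). Now have (3/5).
5 ≡ 1 (mod 4), so quadratic reciprocity gives (3/5) = (5/3). Reduce: 5 ≡ 2 (mod 3). Now have (2/3).
Factor out 2: 2 = 2. Since 3 ≡ 3 (mod 8), (2/3) = -1. Now have -(1/3).
(1/3) = 1. Collecting the sign factors: -1.

-1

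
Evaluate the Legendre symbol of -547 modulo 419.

Reduce the numerator: -547 ≡ 291 (mod 419), so (-547|419) = (291|419).
Both 291 ≡ 3 and 419 ≡ 3 (mod 4), so reciprocity gives (291|419) = -(419|291). Reduce: 419 ≡ 128 (mod 291). Now have -(128|291).
Factor out 2: 128 = 2^7. Since 291 ≡ 3 (mod 8), (2|291) = -1, and (2|291)^7 = -1. Now have (1|291).
(1|291) = 1. Collecting the sign factors: 1.

1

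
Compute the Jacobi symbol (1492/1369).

Reduce the numerator: 1492 ≡ 123 (mod 1369), so (1492/1369) = (123/1369).
1369 ≡ 1 (mod 4), so quadratic reciprocity gives (123/1369) = (1369/123). Reduce: 1369 ≡ 16 (mod 123). Now have (16/123).
Factor out 2: 16 = 2^4. Since 123 ≡ 3 (mod 8), (2/123) = -1, and (2/123)^4 = +1. Now have (1/123).
(1/123) = 1. Collecting the sign factors: 1.

1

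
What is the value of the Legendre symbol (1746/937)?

1

(1746/937)
  = (809/937)    [1746 ≡ 809 mod 937]
  = (937/809)    [QR: 809 ≡ 1 mod 4, sign kept]
  = (128/809)    [937 ≡ 128 mod 809]
  = (1/809)    [809 ≡ 1 mod 8 ⇒ (2/809)^7 = +1]
  = 1    [(1/809) = 1]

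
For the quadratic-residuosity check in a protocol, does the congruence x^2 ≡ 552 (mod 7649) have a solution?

(552/7649)
  = (69/7649)    [7649 ≡ 1 mod 8 ⇒ (2/7649)^3 = +1]
  = (7649/69)    [QR: 69 ≡ 1 mod 4, sign kept]
  = (59/69)    [7649 ≡ 59 mod 69]
  = (69/59)    [QR: 69 ≡ 1 mod 4, sign kept]
  = (10/59)    [69 ≡ 10 mod 59]
  = -(5/59)    [59 ≡ 3 mod 8 ⇒ (2/59) = -1]
  = -(59/5)    [QR: 5 ≡ 1 mod 4, sign kept]
  = -(4/5)    [59 ≡ 4 mod 5]
  = -(1/5)    [5 ≡ 5 mod 8 ⇒ (2/5)^2 = +1]
  = -1    [(1/5) = 1]
The Legendre symbol is -1, so x^2 ≡ 552 (mod 7649) has no solution.

no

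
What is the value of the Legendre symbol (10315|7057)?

-1

(10315|7057)
  = (3258|7057)    [10315 ≡ 3258 mod 7057]
  = (1629|7057)    [7057 ≡ 1 mod 8 ⇒ (2|7057) = +1]
  = (7057|1629)    [QR: 1629 ≡ 1 mod 4, sign kept]
  = (541|1629)    [7057 ≡ 541 mod 1629]
  = (1629|541)    [QR: 541 ≡ 1 mod 4, sign kept]
  = (6|541)    [1629 ≡ 6 mod 541]
  = -(3|541)    [541 ≡ 5 mod 8 ⇒ (2|541) = -1]
  = -(541|3)    [QR: 541 ≡ 1 mod 4, sign kept]
  = -(1|3)    [541 ≡ 1 mod 3]
  = -1    [(1|3) = 1]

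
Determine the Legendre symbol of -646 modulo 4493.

Reduce the numerator: -646 ≡ 3847 (mod 4493), so (-646 / 4493) = (3847 / 4493).
4493 ≡ 1 (mod 4), so quadratic reciprocity gives (3847 / 4493) = (4493 / 3847). Reduce: 4493 ≡ 646 (mod 3847). Now have (646 / 3847).
Factor out 2: 646 = 2·323. Since 3847 ≡ 7 (mod 8), (2 / 3847) = +1. Now have (323 / 3847).
Both 323 ≡ 3 and 3847 ≡ 3 (mod 4), so reciprocity gives (323 / 3847) = -(3847 / 323). Reduce: 3847 ≡ 294 (mod 323). Now have -(294 / 323).
Factor out 2: 294 = 2·147. Since 323 ≡ 3 (mod 8), (2 / 323) = -1. Now have (147 / 323).
Both 147 ≡ 3 and 323 ≡ 3 (mod 4), so reciprocity gives (147 / 323) = -(323 / 147). Reduce: 323 ≡ 29 (mod 147). Now have -(29 / 147).
29 ≡ 1 (mod 4), so quadratic reciprocity gives (29 / 147) = (147 / 29). Reduce: 147 ≡ 2 (mod 29). Now have -(2 / 29).
Factor out 2: 2 = 2. Since 29 ≡ 5 (mod 8), (2 / 29) = -1. Now have (1 / 29).
(1 / 29) = 1. Collecting the sign factors: 1.

1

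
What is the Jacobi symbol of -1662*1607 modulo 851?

By multiplicativity, (-1662·1607/851) = (-1662/851)·(1607/851).
First factor (-1662/851):
(-1662/851)
  = -(1662/851)    [851 ≡ 3 mod 4 ⇒ (-1/851) = -1]
  = -(811/851)    [1662 ≡ 811 mod 851]
  = (851/811)    [QR: both ≡ 3 mod 4, sign flips]
  = (40/811)    [851 ≡ 40 mod 811]
  = -(5/811)    [811 ≡ 3 mod 8 ⇒ (2/811)^3 = -1]
  = -(811/5)    [QR: 5 ≡ 1 mod 4, sign kept]
  = -(1/5)    [811 ≡ 1 mod 5]
  = -1    [(1/5) = 1]
Second factor (1607/851):
(1607/851)
  = (756/851)    [1607 ≡ 756 mod 851]
  = (189/851)    [851 ≡ 3 mod 8 ⇒ (2/851)^2 = +1]
  = (851/189)    [QR: 189 ≡ 1 mod 4, sign kept]
  = (95/189)    [851 ≡ 95 mod 189]
  = (189/95)    [QR: 189 ≡ 1 mod 4, sign kept]
  = (94/95)    [189 ≡ 94 mod 95]
  = (47/95)    [95 ≡ 7 mod 8 ⇒ (2/95) = +1]
  = -(95/47)    [QR: both ≡ 3 mod 4, sign flips]
  = -(1/47)    [95 ≡ 1 mod 47]
  = -1    [(1/47) = 1]
Product: (-1)·(-1) = 1.

1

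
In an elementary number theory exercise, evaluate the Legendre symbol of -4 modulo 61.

Reduce the numerator: -4 ≡ 57 (mod 61), so (-4|61) = (57|61).
57 ≡ 1 (mod 4), so quadratic reciprocity gives (57|61) = (61|57). Reduce: 61 ≡ 4 (mod 57). Now have (4|57).
Factor out 2: 4 = 2^2. Since 57 ≡ 1 (mod 8), (2|57) = +1, and (2|57)^2 = +1. Now have (1|57).
(1|57) = 1. Collecting the sign factors: 1.

1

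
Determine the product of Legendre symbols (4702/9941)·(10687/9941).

1

By multiplicativity, (4702·10687/9941) = (4702/9941)·(10687/9941).
First factor (4702/9941):
Factor out 2: 4702 = 2·2351. Since 9941 ≡ 5 (mod 8), (2/9941) = -1. Now have -(2351/9941).
9941 ≡ 1 (mod 4), so quadratic reciprocity gives (2351/9941) = (9941/2351). Reduce: 9941 ≡ 537 (mod 2351). Now have -(537/2351).
537 ≡ 1 (mod 4), so quadratic reciprocity gives (537/2351) = (2351/537). Reduce: 2351 ≡ 203 (mod 537). Now have -(203/537).
537 ≡ 1 (mod 4), so quadratic reciprocity gives (203/537) = (537/203). Reduce: 537 ≡ 131 (mod 203). Now have -(131/203).
Both 131 ≡ 3 and 203 ≡ 3 (mod 4), so reciprocity gives (131/203) = -(203/131). Reduce: 203 ≡ 72 (mod 131). Now have (72/131).
Factor out 2: 72 = 2^3·9. Since 131 ≡ 3 (mod 8), (2/131) = -1, and (2/131)^3 = -1. Now have -(9/131).
9 ≡ 1 (mod 4), so quadratic reciprocity gives (9/131) = (131/9). Reduce: 131 ≡ 5 (mod 9). Now have -(5/9).
5 ≡ 1 (mod 4), so quadratic reciprocity gives (5/9) = (9/5). Reduce: 9 ≡ 4 (mod 5). Now have -(4/5).
Factor out 2: 4 = 2^2. Since 5 ≡ 5 (mod 8), (2/5) = -1, and (2/5)^2 = +1. Now have -(1/5).
(1/5) = 1. Collecting the sign factors: -1.
Second factor (10687/9941):
Reduce the numerator: 10687 ≡ 746 (mod 9941), so (10687/9941) = (746/9941).
Factor out 2: 746 = 2·373. Since 9941 ≡ 5 (mod 8), (2/9941) = -1. Now have -(373/9941).
373 ≡ 1 (mod 4), so quadratic reciprocity gives (373/9941) = (9941/373). Reduce: 9941 ≡ 243 (mod 373). Now have -(243/373).
373 ≡ 1 (mod 4), so quadratic reciprocity gives (243/373) = (373/243). Reduce: 373 ≡ 130 (mod 243). Now have -(130/243).
Factor out 2: 130 = 2·65. Since 243 ≡ 3 (mod 8), (2/243) = -1. Now have (65/243).
65 ≡ 1 (mod 4), so quadratic reciprocity gives (65/243) = (243/65). Reduce: 243 ≡ 48 (mod 65). Now have (48/65).
Factor out 2: 48 = 2^4·3. Since 65 ≡ 1 (mod 8), (2/65) = +1, and (2/65)^4 = +1. Now have (3/65).
65 ≡ 1 (mod 4), so quadratic reciprocity gives (3/65) = (65/3). Reduce: 65 ≡ 2 (mod 3). Now have (2/3).
Factor out 2: 2 = 2. Since 3 ≡ 3 (mod 8), (2/3) = -1. Now have -(1/3).
(1/3) = 1. Collecting the sign factors: -1.
Product: (-1)·(-1) = 1.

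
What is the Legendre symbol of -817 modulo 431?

Pull out -1: (-817 / 431) = (-1 / 431)·(817 / 431). Since 431 ≡ 3 (mod 4), (-1 / 431) = -1. Now have -(817 / 431).
Reduce the numerator: 817 ≡ 386 (mod 431), so (817 / 431) = (386 / 431).
Factor out 2: 386 = 2·193. Since 431 ≡ 7 (mod 8), (2 / 431) = +1. Now have -(193 / 431).
193 ≡ 1 (mod 4), so quadratic reciprocity gives (193 / 431) = (431 / 193). Reduce: 431 ≡ 45 (mod 193). Now have -(45 / 193).
45 ≡ 1 (mod 4), so quadratic reciprocity gives (45 / 193) = (193 / 45). Reduce: 193 ≡ 13 (mod 45). Now have -(13 / 45).
13 ≡ 1 (mod 4), so quadratic reciprocity gives (13 / 45) = (45 / 13). Reduce: 45 ≡ 6 (mod 13). Now have -(6 / 13).
Factor out 2: 6 = 2·3. Since 13 ≡ 5 (mod 8), (2 / 13) = -1. Now have (3 / 13).
13 ≡ 1 (mod 4), so quadratic reciprocity gives (3 / 13) = (13 / 3). Reduce: 13 ≡ 1 (mod 3). Now have (1 / 3).
(1 / 3) = 1. Collecting the sign factors: 1.

1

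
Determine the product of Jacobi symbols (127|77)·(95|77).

1

By multiplicativity, (127·95|77) = (127|77)·(95|77).
First factor (127|77):
Reduce the numerator: 127 ≡ 50 (mod 77), so (127|77) = (50|77).
Factor out 2: 50 = 2·25. Since 77 ≡ 5 (mod 8), (2|77) = -1. Now have -(25|77).
25 ≡ 1 (mod 4), so quadratic reciprocity gives (25|77) = (77|25). Reduce: 77 ≡ 2 (mod 25). Now have -(2|25).
Factor out 2: 2 = 2. Since 25 ≡ 1 (mod 8), (2|25) = +1. Now have -(1|25).
(1|25) = 1. Collecting the sign factors: -1.
Second factor (95|77):
Reduce the numerator: 95 ≡ 18 (mod 77), so (95|77) = (18|77).
Factor out 2: 18 = 2·9. Since 77 ≡ 5 (mod 8), (2|77) = -1. Now have -(9|77).
9 ≡ 1 (mod 4), so quadratic reciprocity gives (9|77) = (77|9). Reduce: 77 ≡ 5 (mod 9). Now have -(5|9).
5 ≡ 1 (mod 4), so quadratic reciprocity gives (5|9) = (9|5). Reduce: 9 ≡ 4 (mod 5). Now have -(4|5).
Factor out 2: 4 = 2^2. Since 5 ≡ 5 (mod 8), (2|5) = -1, and (2|5)^2 = +1. Now have -(1|5).
(1|5) = 1. Collecting the sign factors: -1.
Product: (-1)·(-1) = 1.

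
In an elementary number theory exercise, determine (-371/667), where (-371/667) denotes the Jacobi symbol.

-1

Pull out -1: (-371/667) = (-1/667)·(371/667). Since 667 ≡ 3 (mod 4), (-1/667) = -1. Now have -(371/667).
Both 371 ≡ 3 and 667 ≡ 3 (mod 4), so reciprocity gives (371/667) = -(667/371). Reduce: 667 ≡ 296 (mod 371). Now have (296/371).
Factor out 2: 296 = 2^3·37. Since 371 ≡ 3 (mod 8), (2/371) = -1, and (2/371)^3 = -1. Now have -(37/371).
37 ≡ 1 (mod 4), so quadratic reciprocity gives (37/371) = (371/37). Reduce: 371 ≡ 1 (mod 37). Now have -(1/37).
(1/37) = 1. Collecting the sign factors: -1.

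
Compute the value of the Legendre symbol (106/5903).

Factor out 2: 106 = 2·53. Since 5903 ≡ 7 (mod 8), (2/5903) = +1. Now have (53/5903).
53 ≡ 1 (mod 4), so quadratic reciprocity gives (53/5903) = (5903/53). Reduce: 5903 ≡ 20 (mod 53). Now have (20/53).
Factor out 2: 20 = 2^2·5. Since 53 ≡ 5 (mod 8), (2/53) = -1, and (2/53)^2 = +1. Now have (5/53).
5 ≡ 1 (mod 4), so quadratic reciprocity gives (5/53) = (53/5). Reduce: 53 ≡ 3 (mod 5). Now have (3/5).
5 ≡ 1 (mod 4), so quadratic reciprocity gives (3/5) = (5/3). Reduce: 5 ≡ 2 (mod 3). Now have (2/3).
Factor out 2: 2 = 2. Since 3 ≡ 3 (mod 8), (2/3) = -1. Now have -(1/3).
(1/3) = 1. Collecting the sign factors: -1.

-1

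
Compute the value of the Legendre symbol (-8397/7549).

(-8397/7549)
  = (6701/7549)    [-8397 ≡ 6701 mod 7549]
  = (7549/6701)    [QR: 6701 ≡ 1 mod 4, sign kept]
  = (848/6701)    [7549 ≡ 848 mod 6701]
  = (53/6701)    [6701 ≡ 5 mod 8 ⇒ (2/6701)^4 = +1]
  = (6701/53)    [QR: 53 ≡ 1 mod 4, sign kept]
  = (23/53)    [6701 ≡ 23 mod 53]
  = (53/23)    [QR: 53 ≡ 1 mod 4, sign kept]
  = (7/23)    [53 ≡ 7 mod 23]
  = -(23/7)    [QR: both ≡ 3 mod 4, sign flips]
  = -(2/7)    [23 ≡ 2 mod 7]
  = -(1/7)    [7 ≡ 7 mod 8 ⇒ (2/7) = +1]
  = -1    [(1/7) = 1]

-1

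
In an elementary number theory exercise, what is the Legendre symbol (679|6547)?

Both 679 ≡ 3 and 6547 ≡ 3 (mod 4), so reciprocity gives (679|6547) = -(6547|679). Reduce: 6547 ≡ 436 (mod 679). Now have -(436|679).
Factor out 2: 436 = 2^2·109. Since 679 ≡ 7 (mod 8), (2|679) = +1, and (2|679)^2 = +1. Now have -(109|679).
109 ≡ 1 (mod 4), so quadratic reciprocity gives (109|679) = (679|109). Reduce: 679 ≡ 25 (mod 109). Now have -(25|109).
25 ≡ 1 (mod 4), so quadratic reciprocity gives (25|109) = (109|25). Reduce: 109 ≡ 9 (mod 25). Now have -(9|25).
9 ≡ 1 (mod 4), so quadratic reciprocity gives (9|25) = (25|9). Reduce: 25 ≡ 7 (mod 9). Now have -(7|9).
9 ≡ 1 (mod 4), so quadratic reciprocity gives (7|9) = (9|7). Reduce: 9 ≡ 2 (mod 7). Now have -(2|7).
Factor out 2: 2 = 2. Since 7 ≡ 7 (mod 8), (2|7) = +1. Now have -(1|7).
(1|7) = 1. Collecting the sign factors: -1.

-1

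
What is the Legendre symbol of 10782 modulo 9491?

1

Reduce the numerator: 10782 ≡ 1291 (mod 9491), so (10782/9491) = (1291/9491).
Both 1291 ≡ 3 and 9491 ≡ 3 (mod 4), so reciprocity gives (1291/9491) = -(9491/1291). Reduce: 9491 ≡ 454 (mod 1291). Now have -(454/1291).
Factor out 2: 454 = 2·227. Since 1291 ≡ 3 (mod 8), (2/1291) = -1. Now have (227/1291).
Both 227 ≡ 3 and 1291 ≡ 3 (mod 4), so reciprocity gives (227/1291) = -(1291/227). Reduce: 1291 ≡ 156 (mod 227). Now have -(156/227).
Factor out 2: 156 = 2^2·39. Since 227 ≡ 3 (mod 8), (2/227) = -1, and (2/227)^2 = +1. Now have -(39/227).
Both 39 ≡ 3 and 227 ≡ 3 (mod 4), so reciprocity gives (39/227) = -(227/39). Reduce: 227 ≡ 32 (mod 39). Now have (32/39).
Factor out 2: 32 = 2^5. Since 39 ≡ 7 (mod 8), (2/39) = +1, and (2/39)^5 = +1. Now have (1/39).
(1/39) = 1. Collecting the sign factors: 1.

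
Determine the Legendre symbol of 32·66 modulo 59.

-1

By multiplicativity, (32·66/59) = (32/59)·(66/59).
First factor (32/59):
(32/59)
  = -(1/59)    [59 ≡ 3 mod 8 ⇒ (2/59)^5 = -1]
  = -1    [(1/59) = 1]
Second factor (66/59):
(66/59)
  = (7/59)    [66 ≡ 7 mod 59]
  = -(59/7)    [QR: both ≡ 3 mod 4, sign flips]
  = -(3/7)    [59 ≡ 3 mod 7]
  = (7/3)    [QR: both ≡ 3 mod 4, sign flips]
  = (1/3)    [7 ≡ 1 mod 3]
  = 1    [(1/3) = 1]
Product: (-1)·(1) = -1.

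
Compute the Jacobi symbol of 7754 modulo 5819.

-1

(7754/5819)
  = (1935/5819)    [7754 ≡ 1935 mod 5819]
  = -(5819/1935)    [QR: both ≡ 3 mod 4, sign flips]
  = -(14/1935)    [5819 ≡ 14 mod 1935]
  = -(7/1935)    [1935 ≡ 7 mod 8 ⇒ (2/1935) = +1]
  = (1935/7)    [QR: both ≡ 3 mod 4, sign flips]
  = (3/7)    [1935 ≡ 3 mod 7]
  = -(7/3)    [QR: both ≡ 3 mod 4, sign flips]
  = -(1/3)    [7 ≡ 1 mod 3]
  = -1    [(1/3) = 1]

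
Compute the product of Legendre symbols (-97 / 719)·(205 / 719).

-1

By multiplicativity, (-97·205 / 719) = (-97 / 719)·(205 / 719).
First factor (-97 / 719):
(-97 / 719)
  = (622 / 719)    [-97 ≡ 622 mod 719]
  = (311 / 719)    [719 ≡ 7 mod 8 ⇒ (2 / 719) = +1]
  = -(719 / 311)    [QR: both ≡ 3 mod 4, sign flips]
  = -(97 / 311)    [719 ≡ 97 mod 311]
  = -(311 / 97)    [QR: 97 ≡ 1 mod 4, sign kept]
  = -(20 / 97)    [311 ≡ 20 mod 97]
  = -(5 / 97)    [97 ≡ 1 mod 8 ⇒ (2 / 97)^2 = +1]
  = -(97 / 5)    [QR: 5 ≡ 1 mod 4, sign kept]
  = -(2 / 5)    [97 ≡ 2 mod 5]
  = (1 / 5)    [5 ≡ 5 mod 8 ⇒ (2 / 5) = -1]
  = 1    [(1 / 5) = 1]
Second factor (205 / 719):
(205 / 719)
  = (719 / 205)    [QR: 205 ≡ 1 mod 4, sign kept]
  = (104 / 205)    [719 ≡ 104 mod 205]
  = -(13 / 205)    [205 ≡ 5 mod 8 ⇒ (2 / 205)^3 = -1]
  = -(205 / 13)    [QR: 13 ≡ 1 mod 4, sign kept]
  = -(10 / 13)    [205 ≡ 10 mod 13]
  = (5 / 13)    [13 ≡ 5 mod 8 ⇒ (2 / 13) = -1]
  = (13 / 5)    [QR: 5 ≡ 1 mod 4, sign kept]
  = (3 / 5)    [13 ≡ 3 mod 5]
  = (5 / 3)    [QR: 5 ≡ 1 mod 4, sign kept]
  = (2 / 3)    [5 ≡ 2 mod 3]
  = -(1 / 3)    [3 ≡ 3 mod 8 ⇒ (2 / 3) = -1]
  = -1    [(1 / 3) = 1]
Product: (1)·(-1) = -1.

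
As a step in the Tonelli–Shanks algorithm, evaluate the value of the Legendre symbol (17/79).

(17/79)
  = (79/17)    [QR: 17 ≡ 1 mod 4, sign kept]
  = (11/17)    [79 ≡ 11 mod 17]
  = (17/11)    [QR: 17 ≡ 1 mod 4, sign kept]
  = (6/11)    [17 ≡ 6 mod 11]
  = -(3/11)    [11 ≡ 3 mod 8 ⇒ (2/11) = -1]
  = (11/3)    [QR: both ≡ 3 mod 4, sign flips]
  = (2/3)    [11 ≡ 2 mod 3]
  = -(1/3)    [3 ≡ 3 mod 8 ⇒ (2/3) = -1]
  = -1    [(1/3) = 1]

-1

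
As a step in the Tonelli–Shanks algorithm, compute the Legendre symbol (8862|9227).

-1

Factor out 2: 8862 = 2·4431. Since 9227 ≡ 3 (mod 8), (2|9227) = -1. Now have -(4431|9227).
Both 4431 ≡ 3 and 9227 ≡ 3 (mod 4), so reciprocity gives (4431|9227) = -(9227|4431). Reduce: 9227 ≡ 365 (mod 4431). Now have (365|4431).
365 ≡ 1 (mod 4), so quadratic reciprocity gives (365|4431) = (4431|365). Reduce: 4431 ≡ 51 (mod 365). Now have (51|365).
365 ≡ 1 (mod 4), so quadratic reciprocity gives (51|365) = (365|51). Reduce: 365 ≡ 8 (mod 51). Now have (8|51).
Factor out 2: 8 = 2^3. Since 51 ≡ 3 (mod 8), (2|51) = -1, and (2|51)^3 = -1. Now have -(1|51).
(1|51) = 1. Collecting the sign factors: -1.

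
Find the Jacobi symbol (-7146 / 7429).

Reduce the numerator: -7146 ≡ 283 (mod 7429), so (-7146 / 7429) = (283 / 7429).
7429 ≡ 1 (mod 4), so quadratic reciprocity gives (283 / 7429) = (7429 / 283). Reduce: 7429 ≡ 71 (mod 283). Now have (71 / 283).
Both 71 ≡ 3 and 283 ≡ 3 (mod 4), so reciprocity gives (71 / 283) = -(283 / 71). Reduce: 283 ≡ 70 (mod 71). Now have -(70 / 71).
Factor out 2: 70 = 2·35. Since 71 ≡ 7 (mod 8), (2 / 71) = +1. Now have -(35 / 71).
Both 35 ≡ 3 and 71 ≡ 3 (mod 4), so reciprocity gives (35 / 71) = -(71 / 35). Reduce: 71 ≡ 1 (mod 35). Now have (1 / 35).
(1 / 35) = 1. Collecting the sign factors: 1.

1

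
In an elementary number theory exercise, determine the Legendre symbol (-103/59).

Reduce the numerator: -103 ≡ 15 (mod 59), so (-103/59) = (15/59).
Both 15 ≡ 3 and 59 ≡ 3 (mod 4), so reciprocity gives (15/59) = -(59/15). Reduce: 59 ≡ 14 (mod 15). Now have -(14/15).
Factor out 2: 14 = 2·7. Since 15 ≡ 7 (mod 8), (2/15) = +1. Now have -(7/15).
Both 7 ≡ 3 and 15 ≡ 3 (mod 4), so reciprocity gives (7/15) = -(15/7). Reduce: 15 ≡ 1 (mod 7). Now have (1/7).
(1/7) = 1. Collecting the sign factors: 1.

1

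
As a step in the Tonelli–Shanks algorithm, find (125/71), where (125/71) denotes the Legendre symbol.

1

(125/71)
  = (54/71)    [125 ≡ 54 mod 71]
  = (27/71)    [71 ≡ 7 mod 8 ⇒ (2/71) = +1]
  = -(71/27)    [QR: both ≡ 3 mod 4, sign flips]
  = -(17/27)    [71 ≡ 17 mod 27]
  = -(27/17)    [QR: 17 ≡ 1 mod 4, sign kept]
  = -(10/17)    [27 ≡ 10 mod 17]
  = -(5/17)    [17 ≡ 1 mod 8 ⇒ (2/17) = +1]
  = -(17/5)    [QR: 5 ≡ 1 mod 4, sign kept]
  = -(2/5)    [17 ≡ 2 mod 5]
  = (1/5)    [5 ≡ 5 mod 8 ⇒ (2/5) = -1]
  = 1    [(1/5) = 1]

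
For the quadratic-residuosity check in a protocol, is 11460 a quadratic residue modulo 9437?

Reduce the numerator: 11460 ≡ 2023 (mod 9437), so (11460|9437) = (2023|9437).
9437 ≡ 1 (mod 4), so quadratic reciprocity gives (2023|9437) = (9437|2023). Reduce: 9437 ≡ 1345 (mod 2023). Now have (1345|2023).
1345 ≡ 1 (mod 4), so quadratic reciprocity gives (1345|2023) = (2023|1345). Reduce: 2023 ≡ 678 (mod 1345). Now have (678|1345).
Factor out 2: 678 = 2·339. Since 1345 ≡ 1 (mod 8), (2|1345) = +1. Now have (339|1345).
1345 ≡ 1 (mod 4), so quadratic reciprocity gives (339|1345) = (1345|339). Reduce: 1345 ≡ 328 (mod 339). Now have (328|339).
Factor out 2: 328 = 2^3·41. Since 339 ≡ 3 (mod 8), (2|339) = -1, and (2|339)^3 = -1. Now have -(41|339).
41 ≡ 1 (mod 4), so quadratic reciprocity gives (41|339) = (339|41). Reduce: 339 ≡ 11 (mod 41). Now have -(11|41).
41 ≡ 1 (mod 4), so quadratic reciprocity gives (11|41) = (41|11). Reduce: 41 ≡ 8 (mod 11). Now have -(8|11).
Factor out 2: 8 = 2^3. Since 11 ≡ 3 (mod 8), (2|11) = -1, and (2|11)^3 = -1. Now have (1|11).
(1|11) = 1. Collecting the sign factors: 1.
The Legendre symbol is 1, so x^2 ≡ 11460 (mod 9437) has solution.

yes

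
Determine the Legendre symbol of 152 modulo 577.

Factor out 2: 152 = 2^3·19. Since 577 ≡ 1 (mod 8), (2/577) = +1, and (2/577)^3 = +1. Now have (19/577).
577 ≡ 1 (mod 4), so quadratic reciprocity gives (19/577) = (577/19). Reduce: 577 ≡ 7 (mod 19). Now have (7/19).
Both 7 ≡ 3 and 19 ≡ 3 (mod 4), so reciprocity gives (7/19) = -(19/7). Reduce: 19 ≡ 5 (mod 7). Now have -(5/7).
5 ≡ 1 (mod 4), so quadratic reciprocity gives (5/7) = (7/5). Reduce: 7 ≡ 2 (mod 5). Now have -(2/5).
Factor out 2: 2 = 2. Since 5 ≡ 5 (mod 8), (2/5) = -1. Now have (1/5).
(1/5) = 1. Collecting the sign factors: 1.

1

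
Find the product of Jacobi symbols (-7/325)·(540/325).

By multiplicativity, (-7·540/325) = (-7/325)·(540/325).
First factor (-7/325):
(-7/325)
  = (318/325)    [-7 ≡ 318 mod 325]
  = -(159/325)    [325 ≡ 5 mod 8 ⇒ (2/325) = -1]
  = -(325/159)    [QR: 325 ≡ 1 mod 4, sign kept]
  = -(7/159)    [325 ≡ 7 mod 159]
  = (159/7)    [QR: both ≡ 3 mod 4, sign flips]
  = (5/7)    [159 ≡ 5 mod 7]
  = (7/5)    [QR: 5 ≡ 1 mod 4, sign kept]
  = (2/5)    [7 ≡ 2 mod 5]
  = -(1/5)    [5 ≡ 5 mod 8 ⇒ (2/5) = -1]
  = -1    [(1/5) = 1]
Second factor (540/325):
(540/325)
  = (215/325)    [540 ≡ 215 mod 325]
  = (325/215)    [QR: 325 ≡ 1 mod 4, sign kept]
  = (110/215)    [325 ≡ 110 mod 215]
  = (55/215)    [215 ≡ 7 mod 8 ⇒ (2/215) = +1]
  = -(215/55)    [QR: both ≡ 3 mod 4, sign flips]
  = -(50/55)    [215 ≡ 50 mod 55]
  = -(25/55)    [55 ≡ 7 mod 8 ⇒ (2/55) = +1]
  = -(55/25)    [QR: 25 ≡ 1 mod 4, sign kept]
  = -(5/25)    [55 ≡ 5 mod 25]
  = -(25/5)    [QR: 5 ≡ 1 mod 4, sign kept]
  = -(0/5)    [25 ≡ 0 mod 5]
  = 0    [numerator 0, gcd > 1]
Product: (-1)·(0) = 0.

0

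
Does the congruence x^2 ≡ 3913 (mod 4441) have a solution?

3913 ≡ 1 (mod 4), so quadratic reciprocity gives (3913/4441) = (4441/3913). Reduce: 4441 ≡ 528 (mod 3913). Now have (528/3913).
Factor out 2: 528 = 2^4·33. Since 3913 ≡ 1 (mod 8), (2/3913) = +1, and (2/3913)^4 = +1. Now have (33/3913).
33 ≡ 1 (mod 4), so quadratic reciprocity gives (33/3913) = (3913/33). Reduce: 3913 ≡ 19 (mod 33). Now have (19/33).
33 ≡ 1 (mod 4), so quadratic reciprocity gives (19/33) = (33/19). Reduce: 33 ≡ 14 (mod 19). Now have (14/19).
Factor out 2: 14 = 2·7. Since 19 ≡ 3 (mod 8), (2/19) = -1. Now have -(7/19).
Both 7 ≡ 3 and 19 ≡ 3 (mod 4), so reciprocity gives (7/19) = -(19/7). Reduce: 19 ≡ 5 (mod 7). Now have (5/7).
5 ≡ 1 (mod 4), so quadratic reciprocity gives (5/7) = (7/5). Reduce: 7 ≡ 2 (mod 5). Now have (2/5).
Factor out 2: 2 = 2. Since 5 ≡ 5 (mod 8), (2/5) = -1. Now have -(1/5).
(1/5) = 1. Collecting the sign factors: -1.
(3913/4441) = -1, and 4441 is prime, so 3913 is not a quadratic residue mod 4441.

no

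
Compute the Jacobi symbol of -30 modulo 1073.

1

Reduce the numerator: -30 ≡ 1043 (mod 1073), so (-30|1073) = (1043|1073).
1073 ≡ 1 (mod 4), so quadratic reciprocity gives (1043|1073) = (1073|1043). Reduce: 1073 ≡ 30 (mod 1043). Now have (30|1043).
Factor out 2: 30 = 2·15. Since 1043 ≡ 3 (mod 8), (2|1043) = -1. Now have -(15|1043).
Both 15 ≡ 3 and 1043 ≡ 3 (mod 4), so reciprocity gives (15|1043) = -(1043|15). Reduce: 1043 ≡ 8 (mod 15). Now have (8|15).
Factor out 2: 8 = 2^3. Since 15 ≡ 7 (mod 8), (2|15) = +1, and (2|15)^3 = +1. Now have (1|15).
(1|15) = 1. Collecting the sign factors: 1.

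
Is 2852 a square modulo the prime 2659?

(2852|2659)
  = (193|2659)    [2852 ≡ 193 mod 2659]
  = (2659|193)    [QR: 193 ≡ 1 mod 4, sign kept]
  = (150|193)    [2659 ≡ 150 mod 193]
  = (75|193)    [193 ≡ 1 mod 8 ⇒ (2|193) = +1]
  = (193|75)    [QR: 193 ≡ 1 mod 4, sign kept]
  = (43|75)    [193 ≡ 43 mod 75]
  = -(75|43)    [QR: both ≡ 3 mod 4, sign flips]
  = -(32|43)    [75 ≡ 32 mod 43]
  = (1|43)    [43 ≡ 3 mod 8 ⇒ (2|43)^5 = -1]
  = 1    [(1|43) = 1]
The Legendre symbol is 1, so x^2 ≡ 2852 (mod 2659) has solution.

yes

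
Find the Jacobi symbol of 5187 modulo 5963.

(5187/5963)
  = -(5963/5187)    [QR: both ≡ 3 mod 4, sign flips]
  = -(776/5187)    [5963 ≡ 776 mod 5187]
  = (97/5187)    [5187 ≡ 3 mod 8 ⇒ (2/5187)^3 = -1]
  = (5187/97)    [QR: 97 ≡ 1 mod 4, sign kept]
  = (46/97)    [5187 ≡ 46 mod 97]
  = (23/97)    [97 ≡ 1 mod 8 ⇒ (2/97) = +1]
  = (97/23)    [QR: 97 ≡ 1 mod 4, sign kept]
  = (5/23)    [97 ≡ 5 mod 23]
  = (23/5)    [QR: 5 ≡ 1 mod 4, sign kept]
  = (3/5)    [23 ≡ 3 mod 5]
  = (5/3)    [QR: 5 ≡ 1 mod 4, sign kept]
  = (2/3)    [5 ≡ 2 mod 3]
  = -(1/3)    [3 ≡ 3 mod 8 ⇒ (2/3) = -1]
  = -1    [(1/3) = 1]

-1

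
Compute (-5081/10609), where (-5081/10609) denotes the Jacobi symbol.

Pull out -1: (-5081/10609) = (-1/10609)·(5081/10609). Since 10609 ≡ 1 (mod 4), (-1/10609) = +1. Now have (5081/10609).
5081 ≡ 1 (mod 4), so quadratic reciprocity gives (5081/10609) = (10609/5081). Reduce: 10609 ≡ 447 (mod 5081). Now have (447/5081).
5081 ≡ 1 (mod 4), so quadratic reciprocity gives (447/5081) = (5081/447). Reduce: 5081 ≡ 164 (mod 447). Now have (164/447).
Factor out 2: 164 = 2^2·41. Since 447 ≡ 7 (mod 8), (2/447) = +1, and (2/447)^2 = +1. Now have (41/447).
41 ≡ 1 (mod 4), so quadratic reciprocity gives (41/447) = (447/41). Reduce: 447 ≡ 37 (mod 41). Now have (37/41).
37 ≡ 1 (mod 4), so quadratic reciprocity gives (37/41) = (41/37). Reduce: 41 ≡ 4 (mod 37). Now have (4/37).
Factor out 2: 4 = 2^2. Since 37 ≡ 5 (mod 8), (2/37) = -1, and (2/37)^2 = +1. Now have (1/37).
(1/37) = 1. Collecting the sign factors: 1.

1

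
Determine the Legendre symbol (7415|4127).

Reduce the numerator: 7415 ≡ 3288 (mod 4127), so (7415|4127) = (3288|4127).
Factor out 2: 3288 = 2^3·411. Since 4127 ≡ 7 (mod 8), (2|4127) = +1, and (2|4127)^3 = +1. Now have (411|4127).
Both 411 ≡ 3 and 4127 ≡ 3 (mod 4), so reciprocity gives (411|4127) = -(4127|411). Reduce: 4127 ≡ 17 (mod 411). Now have -(17|411).
17 ≡ 1 (mod 4), so quadratic reciprocity gives (17|411) = (411|17). Reduce: 411 ≡ 3 (mod 17). Now have -(3|17).
17 ≡ 1 (mod 4), so quadratic reciprocity gives (3|17) = (17|3). Reduce: 17 ≡ 2 (mod 3). Now have -(2|3).
Factor out 2: 2 = 2. Since 3 ≡ 3 (mod 8), (2|3) = -1. Now have (1|3).
(1|3) = 1. Collecting the sign factors: 1.

1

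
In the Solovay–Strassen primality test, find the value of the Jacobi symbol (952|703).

-1

(952|703)
  = (249|703)    [952 ≡ 249 mod 703]
  = (703|249)    [QR: 249 ≡ 1 mod 4, sign kept]
  = (205|249)    [703 ≡ 205 mod 249]
  = (249|205)    [QR: 205 ≡ 1 mod 4, sign kept]
  = (44|205)    [249 ≡ 44 mod 205]
  = (11|205)    [205 ≡ 5 mod 8 ⇒ (2|205)^2 = +1]
  = (205|11)    [QR: 205 ≡ 1 mod 4, sign kept]
  = (7|11)    [205 ≡ 7 mod 11]
  = -(11|7)    [QR: both ≡ 3 mod 4, sign flips]
  = -(4|7)    [11 ≡ 4 mod 7]
  = -(1|7)    [7 ≡ 7 mod 8 ⇒ (2|7)^2 = +1]
  = -1    [(1|7) = 1]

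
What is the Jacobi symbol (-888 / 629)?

(-888 / 629)
  = (888 / 629)    [629 ≡ 1 mod 4 ⇒ (-1 / 629) = +1]
  = (259 / 629)    [888 ≡ 259 mod 629]
  = (629 / 259)    [QR: 629 ≡ 1 mod 4, sign kept]
  = (111 / 259)    [629 ≡ 111 mod 259]
  = -(259 / 111)    [QR: both ≡ 3 mod 4, sign flips]
  = -(37 / 111)    [259 ≡ 37 mod 111]
  = -(111 / 37)    [QR: 37 ≡ 1 mod 4, sign kept]
  = -(0 / 37)    [111 ≡ 0 mod 37]
  = 0    [numerator 0, gcd > 1]

0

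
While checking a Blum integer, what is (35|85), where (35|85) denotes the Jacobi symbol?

85 ≡ 1 (mod 4), so quadratic reciprocity gives (35|85) = (85|35). Reduce: 85 ≡ 15 (mod 35). Now have (15|35).
Both 15 ≡ 3 and 35 ≡ 3 (mod 4), so reciprocity gives (15|35) = -(35|15). Reduce: 35 ≡ 5 (mod 15). Now have -(5|15).
5 ≡ 1 (mod 4), so quadratic reciprocity gives (5|15) = (15|5). Reduce: 15 ≡ 0 (mod 5). Now have -(0|5).
The numerator is now 0 with denominator 5 > 1: the symbol is 0.

0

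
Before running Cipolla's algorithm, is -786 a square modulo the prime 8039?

yes

Reduce the numerator: -786 ≡ 7253 (mod 8039), so (-786|8039) = (7253|8039).
7253 ≡ 1 (mod 4), so quadratic reciprocity gives (7253|8039) = (8039|7253). Reduce: 8039 ≡ 786 (mod 7253). Now have (786|7253).
Factor out 2: 786 = 2·393. Since 7253 ≡ 5 (mod 8), (2|7253) = -1. Now have -(393|7253).
393 ≡ 1 (mod 4), so quadratic reciprocity gives (393|7253) = (7253|393). Reduce: 7253 ≡ 179 (mod 393). Now have -(179|393).
393 ≡ 1 (mod 4), so quadratic reciprocity gives (179|393) = (393|179). Reduce: 393 ≡ 35 (mod 179). Now have -(35|179).
Both 35 ≡ 3 and 179 ≡ 3 (mod 4), so reciprocity gives (35|179) = -(179|35). Reduce: 179 ≡ 4 (mod 35). Now have (4|35).
Factor out 2: 4 = 2^2. Since 35 ≡ 3 (mod 8), (2|35) = -1, and (2|35)^2 = +1. Now have (1|35).
(1|35) = 1. Collecting the sign factors: 1.
(-786|8039) = 1, and 8039 is prime, so -786 is a quadratic residue mod 8039.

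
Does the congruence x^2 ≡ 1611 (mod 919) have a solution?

yes

(1611/919)
  = (692/919)    [1611 ≡ 692 mod 919]
  = (173/919)    [919 ≡ 7 mod 8 ⇒ (2/919)^2 = +1]
  = (919/173)    [QR: 173 ≡ 1 mod 4, sign kept]
  = (54/173)    [919 ≡ 54 mod 173]
  = -(27/173)    [173 ≡ 5 mod 8 ⇒ (2/173) = -1]
  = -(173/27)    [QR: 173 ≡ 1 mod 4, sign kept]
  = -(11/27)    [173 ≡ 11 mod 27]
  = (27/11)    [QR: both ≡ 3 mod 4, sign flips]
  = (5/11)    [27 ≡ 5 mod 11]
  = (11/5)    [QR: 5 ≡ 1 mod 4, sign kept]
  = (1/5)    [11 ≡ 1 mod 5]
  = 1    [(1/5) = 1]
The Legendre symbol is 1, so x^2 ≡ 1611 (mod 919) has solution.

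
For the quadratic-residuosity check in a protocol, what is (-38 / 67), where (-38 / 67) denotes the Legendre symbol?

(-38 / 67)
  = (29 / 67)    [-38 ≡ 29 mod 67]
  = (67 / 29)    [QR: 29 ≡ 1 mod 4, sign kept]
  = (9 / 29)    [67 ≡ 9 mod 29]
  = (29 / 9)    [QR: 9 ≡ 1 mod 4, sign kept]
  = (2 / 9)    [29 ≡ 2 mod 9]
  = (1 / 9)    [9 ≡ 1 mod 8 ⇒ (2 / 9) = +1]
  = 1    [(1 / 9) = 1]

1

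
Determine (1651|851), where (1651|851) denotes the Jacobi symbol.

Reduce the numerator: 1651 ≡ 800 (mod 851), so (1651|851) = (800|851).
Factor out 2: 800 = 2^5·25. Since 851 ≡ 3 (mod 8), (2|851) = -1, and (2|851)^5 = -1. Now have -(25|851).
25 ≡ 1 (mod 4), so quadratic reciprocity gives (25|851) = (851|25). Reduce: 851 ≡ 1 (mod 25). Now have -(1|25).
(1|25) = 1. Collecting the sign factors: -1.

-1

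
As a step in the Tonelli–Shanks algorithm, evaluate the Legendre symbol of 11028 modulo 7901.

(11028|7901)
  = (3127|7901)    [11028 ≡ 3127 mod 7901]
  = (7901|3127)    [QR: 7901 ≡ 1 mod 4, sign kept]
  = (1647|3127)    [7901 ≡ 1647 mod 3127]
  = -(3127|1647)    [QR: both ≡ 3 mod 4, sign flips]
  = -(1480|1647)    [3127 ≡ 1480 mod 1647]
  = -(185|1647)    [1647 ≡ 7 mod 8 ⇒ (2|1647)^3 = +1]
  = -(1647|185)    [QR: 185 ≡ 1 mod 4, sign kept]
  = -(167|185)    [1647 ≡ 167 mod 185]
  = -(185|167)    [QR: 185 ≡ 1 mod 4, sign kept]
  = -(18|167)    [185 ≡ 18 mod 167]
  = -(9|167)    [167 ≡ 7 mod 8 ⇒ (2|167) = +1]
  = -(167|9)    [QR: 9 ≡ 1 mod 4, sign kept]
  = -(5|9)    [167 ≡ 5 mod 9]
  = -(9|5)    [QR: 5 ≡ 1 mod 4, sign kept]
  = -(4|5)    [9 ≡ 4 mod 5]
  = -(1|5)    [5 ≡ 5 mod 8 ⇒ (2|5)^2 = +1]
  = -1    [(1|5) = 1]

-1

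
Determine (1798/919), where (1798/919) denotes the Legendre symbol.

(1798/919)
  = (879/919)    [1798 ≡ 879 mod 919]
  = -(919/879)    [QR: both ≡ 3 mod 4, sign flips]
  = -(40/879)    [919 ≡ 40 mod 879]
  = -(5/879)    [879 ≡ 7 mod 8 ⇒ (2/879)^3 = +1]
  = -(879/5)    [QR: 5 ≡ 1 mod 4, sign kept]
  = -(4/5)    [879 ≡ 4 mod 5]
  = -(1/5)    [5 ≡ 5 mod 8 ⇒ (2/5)^2 = +1]
  = -1    [(1/5) = 1]

-1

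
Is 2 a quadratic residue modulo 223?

yes

Factor out 2: 2 = 2. Since 223 ≡ 7 (mod 8), (2/223) = +1. Now have (1/223).
(1/223) = 1. Collecting the sign factors: 1.
(2/223) = 1, and 223 is prime, so 2 is a quadratic residue mod 223.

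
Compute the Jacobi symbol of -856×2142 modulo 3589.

By multiplicativity, (-856·2142|3589) = (-856|3589)·(2142|3589).
First factor (-856|3589):
(-856|3589)
  = (2733|3589)    [-856 ≡ 2733 mod 3589]
  = (3589|2733)    [QR: 2733 ≡ 1 mod 4, sign kept]
  = (856|2733)    [3589 ≡ 856 mod 2733]
  = -(107|2733)    [2733 ≡ 5 mod 8 ⇒ (2|2733)^3 = -1]
  = -(2733|107)    [QR: 2733 ≡ 1 mod 4, sign kept]
  = -(58|107)    [2733 ≡ 58 mod 107]
  = (29|107)    [107 ≡ 3 mod 8 ⇒ (2|107) = -1]
  = (107|29)    [QR: 29 ≡ 1 mod 4, sign kept]
  = (20|29)    [107 ≡ 20 mod 29]
  = (5|29)    [29 ≡ 5 mod 8 ⇒ (2|29)^2 = +1]
  = (29|5)    [QR: 5 ≡ 1 mod 4, sign kept]
  = (4|5)    [29 ≡ 4 mod 5]
  = (1|5)    [5 ≡ 5 mod 8 ⇒ (2|5)^2 = +1]
  = 1    [(1|5) = 1]
Second factor (2142|3589):
(2142|3589)
  = -(1071|3589)    [3589 ≡ 5 mod 8 ⇒ (2|3589) = -1]
  = -(3589|1071)    [QR: 3589 ≡ 1 mod 4, sign kept]
  = -(376|1071)    [3589 ≡ 376 mod 1071]
  = -(47|1071)    [1071 ≡ 7 mod 8 ⇒ (2|1071)^3 = +1]
  = (1071|47)    [QR: both ≡ 3 mod 4, sign flips]
  = (37|47)    [1071 ≡ 37 mod 47]
  = (47|37)    [QR: 37 ≡ 1 mod 4, sign kept]
  = (10|37)    [47 ≡ 10 mod 37]
  = -(5|37)    [37 ≡ 5 mod 8 ⇒ (2|37) = -1]
  = -(37|5)    [QR: 5 ≡ 1 mod 4, sign kept]
  = -(2|5)    [37 ≡ 2 mod 5]
  = (1|5)    [5 ≡ 5 mod 8 ⇒ (2|5) = -1]
  = 1    [(1|5) = 1]
Product: (1)·(1) = 1.

1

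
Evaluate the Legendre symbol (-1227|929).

(-1227|929)
  = (1227|929)    [929 ≡ 1 mod 4 ⇒ (-1|929) = +1]
  = (298|929)    [1227 ≡ 298 mod 929]
  = (149|929)    [929 ≡ 1 mod 8 ⇒ (2|929) = +1]
  = (929|149)    [QR: 149 ≡ 1 mod 4, sign kept]
  = (35|149)    [929 ≡ 35 mod 149]
  = (149|35)    [QR: 149 ≡ 1 mod 4, sign kept]
  = (9|35)    [149 ≡ 9 mod 35]
  = (35|9)    [QR: 9 ≡ 1 mod 4, sign kept]
  = (8|9)    [35 ≡ 8 mod 9]
  = (1|9)    [9 ≡ 1 mod 8 ⇒ (2|9)^3 = +1]
  = 1    [(1|9) = 1]

1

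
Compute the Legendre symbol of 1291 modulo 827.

-1

Reduce the numerator: 1291 ≡ 464 (mod 827), so (1291/827) = (464/827).
Factor out 2: 464 = 2^4·29. Since 827 ≡ 3 (mod 8), (2/827) = -1, and (2/827)^4 = +1. Now have (29/827).
29 ≡ 1 (mod 4), so quadratic reciprocity gives (29/827) = (827/29). Reduce: 827 ≡ 15 (mod 29). Now have (15/29).
29 ≡ 1 (mod 4), so quadratic reciprocity gives (15/29) = (29/15). Reduce: 29 ≡ 14 (mod 15). Now have (14/15).
Factor out 2: 14 = 2·7. Since 15 ≡ 7 (mod 8), (2/15) = +1. Now have (7/15).
Both 7 ≡ 3 and 15 ≡ 3 (mod 4), so reciprocity gives (7/15) = -(15/7). Reduce: 15 ≡ 1 (mod 7). Now have -(1/7).
(1/7) = 1. Collecting the sign factors: -1.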